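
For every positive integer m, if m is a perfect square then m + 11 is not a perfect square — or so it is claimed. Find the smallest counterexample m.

A counterexample is any positive integer m such that m is a perfect square but m + 11 is a perfect square; we check each in order.
The first 4 eligible values, up to m = 16, all satisfy the conclusion.
m = 25: 25 = 5² and 25 + 11 = 36 = 6².

m = 25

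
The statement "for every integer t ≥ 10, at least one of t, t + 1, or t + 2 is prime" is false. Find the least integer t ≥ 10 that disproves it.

The first 4 eligible values, up to t = 13, all satisfy the conclusion.
t = 14: 14 = 2 × 7; 15 = 3 × 5; 16 = 2 × 8 — all composite.
Thus t = 14 disproves the claim, and no smaller t works.

t = 14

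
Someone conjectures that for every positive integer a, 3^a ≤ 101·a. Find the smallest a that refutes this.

Check each positive integer a in order until 3^a > 101·a.
The first 5 eligible values, up to a = 5, all satisfy the conclusion.
a = 6: 3^a = 729 and 101·a = 606, so 729 > 606.
Hence a = 6 is a counterexample.

a = 6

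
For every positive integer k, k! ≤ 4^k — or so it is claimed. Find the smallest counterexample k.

k = 9

Check each positive integer k in order until k! > 4^k.
k = 1: k! = 1 and 4^k = 4, so 1 ≤ 4.
k = 2: k! = 2 and 4^k = 16, so 2 ≤ 16.
k = 3: k! = 6 and 4^k = 64, so 6 ≤ 64.
k = 4: k! = 24 and 4^k = 256, so 24 ≤ 256.
k = 5: k! = 120 and 4^k = 1024, so 120 ≤ 1024.
k = 6: k! = 720 and 4^k = 4096, so 720 ≤ 4096.
k = 7: k! = 5040 and 4^k = 16384, so 5040 ≤ 16384.
k = 8: k! = 40320 and 4^k = 65536, so 40320 ≤ 65536.
k = 9: k! = 362880 and 4^k = 262144, so 362880 > 262144.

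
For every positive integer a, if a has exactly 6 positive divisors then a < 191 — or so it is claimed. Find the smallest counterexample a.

The first 27 eligible values, up to a = 188, all satisfy the conclusion.
a = 207: τ(207) = 6; 207 ≥ 191.

a = 207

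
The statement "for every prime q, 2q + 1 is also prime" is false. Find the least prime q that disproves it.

q = 2: 2q + 1 = 5, prime.
q = 3: 2q + 1 = 7, prime.
q = 5: 2q + 1 = 11, prime.
q = 7: 2q + 1 = 15 = 3 × 5, not prime.

q = 7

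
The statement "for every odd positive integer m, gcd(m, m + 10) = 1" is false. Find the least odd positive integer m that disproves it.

m = 5

m = 1: gcd(1, 11) = 1.
m = 3: gcd(3, 13) = 1.
m = 5: gcd(5, 15) = 5.
Hence m = 5 is a counterexample.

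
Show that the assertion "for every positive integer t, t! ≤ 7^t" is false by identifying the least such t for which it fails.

We need the least positive integer t for which t! > 7^t.
The first 16 eligible values, up to t = 16, all satisfy the conclusion.
t = 17: t! = 355687428096000 and 7^t = 232630513987207, so 355687428096000 > 232630513987207.
Thus t = 17 disproves the claim, and no smaller t works.

t = 17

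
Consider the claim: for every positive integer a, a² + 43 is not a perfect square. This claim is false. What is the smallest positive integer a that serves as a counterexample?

a = 21

A counterexample is any positive integer a such that a² + 43 is a perfect square; we check each in order.
For a = 1, 2, 3, 4, …, 18, 19, 20 the conclusion holds.
a = 21: 21² + 43 = 484 = 22², a perfect square.
So a = 21 is the smallest counterexample.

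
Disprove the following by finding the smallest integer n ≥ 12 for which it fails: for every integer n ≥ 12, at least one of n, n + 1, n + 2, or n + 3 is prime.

Check each integer n ≥ 12 in order until n, n + 1, n + 2, n + 3 are all composite.
The first 12 eligible values, up to n = 23, all satisfy the conclusion.
n = 24: 24 = 2 × 12; 25 = 5 × 5; 26 = 2 × 13; 27 = 3 × 9 — all composite.

n = 24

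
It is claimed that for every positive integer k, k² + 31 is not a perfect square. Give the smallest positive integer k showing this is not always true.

A counterexample is any positive integer k such that k² + 31 is a perfect square; we check each in order.
For k = 1, 2, 3, 4, …, 12, 13, 14 the conclusion holds.
k = 15: 15² + 31 = 256 = 16², a perfect square.

k = 15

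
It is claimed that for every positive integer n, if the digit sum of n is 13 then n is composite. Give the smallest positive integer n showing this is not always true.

n = 67

Check each positive integer n in order until the digit sum of n is 13 but n is prime.
For n = 49, 58 the conclusion holds.
n = 67: digit sum 13; 67 is prime, not composite.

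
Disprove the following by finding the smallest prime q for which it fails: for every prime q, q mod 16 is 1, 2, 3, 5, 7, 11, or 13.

q = 31

A counterexample is any prime q such that the claim fails; we check each in order.
For q = 2, 3, 5, 7, 11, 13, 17, 19, 23, 29 the conclusion holds.
q = 31: 31 mod 16 = 15 — not in {1, 2, 3, 5, 7, 11, 13}.
Thus q = 31 disproves the claim, and no smaller q works.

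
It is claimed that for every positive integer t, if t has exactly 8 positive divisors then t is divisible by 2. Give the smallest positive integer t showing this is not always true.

We need the least positive integer t for which t has exactly 8 positive divisors but t is not divisible by 2.
For t = 24, 30, 40, 42, …, 88, 102, 104 the conclusion holds.
t = 105: τ(105) = 8; 105 mod 2 = 1.
Thus t = 105 disproves the claim, and no smaller t works.

t = 105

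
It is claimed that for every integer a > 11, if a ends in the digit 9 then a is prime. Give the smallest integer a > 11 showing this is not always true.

We need the least integer a > 11 for which a ends in the digit 9 but a is not prime.
a = 19: 19 ends in 9 and is prime.
a = 29: 29 ends in 9 and is prime.
a = 39: 39 ends in 9; 39 = 3 × 13, composite.
Thus a = 39 disproves the claim, and no smaller a works.

a = 39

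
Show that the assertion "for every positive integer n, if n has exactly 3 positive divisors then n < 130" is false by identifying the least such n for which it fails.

n = 169

A counterexample is any positive integer n such that n has exactly 3 positive divisors but the claim fails; we check each in order.
The first 5 eligible values, up to n = 121, all satisfy the conclusion.
n = 169: τ(169) = 3; 169 ≥ 130.
Thus n = 169 disproves the claim, and no smaller n works.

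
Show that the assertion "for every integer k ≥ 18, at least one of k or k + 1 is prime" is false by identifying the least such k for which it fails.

A counterexample is any integer k ≥ 18 such that k, k + 1 are both composite; we check each in order.
k = 18: 19 is prime.
k = 19: 19 is prime.
k = 20: 20 = 2 × 10; 21 = 3 × 7 — both composite.
Thus k = 20 disproves the claim, and no smaller k works.

k = 20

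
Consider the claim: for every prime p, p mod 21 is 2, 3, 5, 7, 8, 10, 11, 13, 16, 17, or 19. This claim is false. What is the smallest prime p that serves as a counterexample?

p = 41

A counterexample is any prime p such that the claim fails; we check each in order.
The first 12 eligible values, up to p = 37, all satisfy the conclusion.
p = 41: 41 mod 21 = 20 — not in {2, 3, 5, 7, 8, 10, 11, 13, 16, 17, 19}.
Hence p = 41 is a counterexample.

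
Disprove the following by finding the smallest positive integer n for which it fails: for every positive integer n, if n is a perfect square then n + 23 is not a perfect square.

n = 121

The first 10 eligible values, up to n = 100, all satisfy the conclusion.
n = 121: 121 = 11² and 121 + 23 = 144 = 12².
Thus n = 121 disproves the claim, and no smaller n works.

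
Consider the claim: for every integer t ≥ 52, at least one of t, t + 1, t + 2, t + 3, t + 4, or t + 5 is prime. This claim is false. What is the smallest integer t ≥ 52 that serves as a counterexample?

t = 90

Check each integer t ≥ 52 in order until t, t + 1, t + 2, t + 3, t + 4, t + 5 are all composite.
For t = 52, 53, 54, 55, …, 87, 88, 89 the conclusion holds.
t = 90: 90 = 2 × 45; 91 = 7 × 13; 92 = 2 × 46; 93 = 3 × 31; 94 = 2 × 47; 95 = 5 × 19 — all composite.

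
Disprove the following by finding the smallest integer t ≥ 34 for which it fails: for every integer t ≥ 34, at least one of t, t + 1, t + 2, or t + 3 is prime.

Check each integer t ≥ 34 in order until t, t + 1, t + 2, t + 3 are all composite.
The first 14 eligible values, up to t = 47, all satisfy the conclusion.
t = 48: 48 = 2 × 24; 49 = 7 × 7; 50 = 2 × 25; 51 = 3 × 17 — all composite.
So t = 48 is the smallest counterexample.

t = 48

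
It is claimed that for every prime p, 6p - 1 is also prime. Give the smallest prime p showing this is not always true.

Check each prime p in order until 6p - 1 is not prime.
p = 2: 6p - 1 = 11, prime.
p = 3: 6p - 1 = 17, prime.
p = 5: 6p - 1 = 29, prime.
p = 7: 6p - 1 = 41, prime.
p = 11: 6p - 1 = 65 = 5 × 13, not prime.
Hence p = 11 is a counterexample.

p = 11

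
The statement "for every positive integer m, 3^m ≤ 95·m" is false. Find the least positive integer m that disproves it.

m = 6

A counterexample is any positive integer m such that 3^m > 95·m; we check each in order.
m = 1: 3^m = 3 and 95·m = 95, so 3 ≤ 95.
m = 2: 3^m = 9 and 95·m = 190, so 9 ≤ 190.
m = 3: 3^m = 27 and 95·m = 285, so 27 ≤ 285.
m = 4: 3^m = 81 and 95·m = 380, so 81 ≤ 380.
m = 5: 3^m = 243 and 95·m = 475, so 243 ≤ 475.
m = 6: 3^m = 729 and 95·m = 570, so 729 > 570.
Hence m = 6 is a counterexample.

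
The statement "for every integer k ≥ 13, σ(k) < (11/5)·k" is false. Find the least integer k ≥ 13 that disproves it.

k = 24

The first 11 eligible values, up to k = 23, all satisfy the conclusion.
k = 24: σ(24) = 60; 60 ≥ 264/5.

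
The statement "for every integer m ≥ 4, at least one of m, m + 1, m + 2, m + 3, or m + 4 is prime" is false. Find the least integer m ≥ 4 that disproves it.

m = 24

We need the least integer m ≥ 4 for which m, m + 1, m + 2, m + 3, m + 4 are all composite.
For m = 4, 5, 6, 7, …, 21, 22, 23 the conclusion holds.
m = 24: 24 = 2 × 12; 25 = 5 × 5; 26 = 2 × 13; 27 = 3 × 9; 28 = 2 × 14 — all composite.
Thus m = 24 disproves the claim, and no smaller m works.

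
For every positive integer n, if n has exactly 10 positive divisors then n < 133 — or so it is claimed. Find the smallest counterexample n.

Check each positive integer n in order until n has exactly 10 positive divisors but the claim fails.
n = 48: τ(48) = 10; 48 < 133.
n = 80: τ(80) = 10; 80 < 133.
n = 112: τ(112) = 10; 112 < 133.
n = 162: τ(162) = 10; 162 ≥ 133.
Thus n = 162 disproves the claim, and no smaller n works.

n = 162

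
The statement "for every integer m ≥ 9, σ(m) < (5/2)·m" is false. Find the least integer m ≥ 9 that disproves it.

A counterexample is any integer m ≥ 9 such that the claim fails; we check each in order.
For m = 9, 10, 11, 12, …, 21, 22, 23 the conclusion holds.
m = 24: σ(24) = 60; 60 ≥ 60.
Thus m = 24 disproves the claim, and no smaller m works.

m = 24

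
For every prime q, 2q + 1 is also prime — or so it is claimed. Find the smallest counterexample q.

For q = 2, 3, 5 the conclusion holds.
q = 7: 2q + 1 = 15 = 3 × 5, not prime.
So q = 7 is the smallest counterexample.

q = 7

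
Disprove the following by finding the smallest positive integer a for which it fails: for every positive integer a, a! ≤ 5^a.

a = 12

We need the least positive integer a for which a! > 5^a.
The first 11 eligible values, up to a = 11, all satisfy the conclusion.
a = 12: a! = 479001600 and 5^a = 244140625, so 479001600 > 244140625.
Thus a = 12 disproves the claim, and no smaller a works.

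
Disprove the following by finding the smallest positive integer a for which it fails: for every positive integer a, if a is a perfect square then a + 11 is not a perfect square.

Check each positive integer a in order until a is a perfect square but a + 11 is a perfect square.
a = 1: 1 + 11 = 12, not a perfect square.
a = 4: 4 + 11 = 15, not a perfect square.
a = 9: 9 + 11 = 20, not a perfect square.
a = 16: 16 + 11 = 27, not a perfect square.
a = 25: 25 = 5² and 25 + 11 = 36 = 6².

a = 25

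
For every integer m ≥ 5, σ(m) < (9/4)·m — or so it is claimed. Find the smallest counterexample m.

m = 12

Check each integer m ≥ 5 in order until the claim fails.
m = 5: σ(5) = 6; 6 < 45/4.
m = 6: σ(6) = 12; 12 < 27/2.
m = 7: σ(7) = 8; 8 < 63/4.
m = 8: σ(8) = 15; 15 < 18.
m = 9: σ(9) = 13; 13 < 81/4.
m = 10: σ(10) = 18; 18 < 45/2.
m = 11: σ(11) = 12; 12 < 99/4.
m = 12: σ(12) = 28; 28 ≥ 27.
Hence m = 12 is a counterexample.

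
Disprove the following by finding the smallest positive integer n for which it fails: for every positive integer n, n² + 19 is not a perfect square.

n = 9

Check each positive integer n in order until n² + 19 is a perfect square.
For n = 1, 2, 3, 4, 5, 6, 7, 8 the conclusion holds.
n = 9: 9² + 19 = 100 = 10², a perfect square.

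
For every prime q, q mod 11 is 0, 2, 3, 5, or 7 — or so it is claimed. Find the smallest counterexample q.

q = 17

A counterexample is any prime q such that the claim fails; we check each in order.
The first 6 eligible values, up to q = 13, all satisfy the conclusion.
q = 17: 17 mod 11 = 6 — not in {0, 2, 3, 5, 7}.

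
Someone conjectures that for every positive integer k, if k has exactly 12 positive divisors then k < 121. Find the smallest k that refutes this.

Check each positive integer k in order until k has exactly 12 positive divisors but the claim fails.
k = 60: τ(60) = 12; 60 < 121.
k = 72: τ(72) = 12; 72 < 121.
k = 84: τ(84) = 12; 84 < 121.
k = 90: τ(90) = 12; 90 < 121.
k = 96: τ(96) = 12; 96 < 121.
k = 108: τ(108) = 12; 108 < 121.
k = 126: τ(126) = 12; 126 ≥ 121.
So k = 126 is the smallest counterexample.

k = 126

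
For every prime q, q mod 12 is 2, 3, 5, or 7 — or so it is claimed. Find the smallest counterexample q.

q = 11

A counterexample is any prime q such that the claim fails; we check each in order.
q = 2: 2 mod 12 = 2.
q = 3: 3 mod 12 = 3.
q = 5: 5 mod 12 = 5.
q = 7: 7 mod 12 = 7.
q = 11: 11 mod 12 = 11 — not in {2, 3, 5, 7}.
Thus q = 11 disproves the claim, and no smaller q works.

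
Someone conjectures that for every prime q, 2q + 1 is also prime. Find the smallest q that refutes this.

q = 7

q = 2: 2q + 1 = 5, prime.
q = 3: 2q + 1 = 7, prime.
q = 5: 2q + 1 = 11, prime.
q = 7: 2q + 1 = 15 = 3 × 5, not prime.
So q = 7 is the smallest counterexample.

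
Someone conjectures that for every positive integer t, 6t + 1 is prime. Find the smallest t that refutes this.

t = 4

t = 1: 6t + 1 = 7, prime.
t = 2: 6t + 1 = 13, prime.
t = 3: 6t + 1 = 19, prime.
t = 4: 6t + 1 = 25 = 5 × 5, composite.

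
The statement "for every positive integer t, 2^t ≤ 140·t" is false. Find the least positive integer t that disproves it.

t = 11

Check each positive integer t in order until 2^t > 140·t.
For t = 1, 2, 3, 4, 5, 6, 7, 8, 9, 10 the conclusion holds.
t = 11: 2^t = 2048 and 140·t = 1540, so 2048 > 1540.
So t = 11 is the smallest counterexample.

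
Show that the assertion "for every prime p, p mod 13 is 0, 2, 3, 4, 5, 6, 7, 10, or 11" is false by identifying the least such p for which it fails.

p = 47

For p = 2, 3, 5, 7, …, 37, 41, 43 the conclusion holds.
p = 47: 47 mod 13 = 8 — not in {0, 2, 3, 4, 5, 6, 7, 10, 11}.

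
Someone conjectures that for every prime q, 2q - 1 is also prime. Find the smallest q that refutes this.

Check each prime q in order until 2q - 1 is not prime.
For q = 2, 3 the conclusion holds.
q = 5: 2q - 1 = 9 = 3 × 3, not prime.
So q = 5 is the smallest counterexample.

q = 5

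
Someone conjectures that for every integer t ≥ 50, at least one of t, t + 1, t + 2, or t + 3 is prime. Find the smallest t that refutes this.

Check each integer t ≥ 50 in order until t, t + 1, t + 2, t + 3 are all composite.
The first 4 eligible values, up to t = 53, all satisfy the conclusion.
t = 54: 54 = 2 × 27; 55 = 5 × 11; 56 = 2 × 28; 57 = 3 × 19 — all composite.
So t = 54 is the smallest counterexample.

t = 54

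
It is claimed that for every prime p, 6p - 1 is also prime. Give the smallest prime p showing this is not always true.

A counterexample is any prime p such that 6p - 1 is not prime; we check each in order.
The first 4 eligible values, up to p = 7, all satisfy the conclusion.
p = 11: 6p - 1 = 65 = 5 × 13, not prime.
Thus p = 11 disproves the claim, and no smaller p works.

p = 11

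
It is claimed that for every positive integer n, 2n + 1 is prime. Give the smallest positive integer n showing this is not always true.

n = 4

Check each positive integer n in order until 2n + 1 is not prime.
For n = 1, 2, 3 the conclusion holds.
n = 4: 2n + 1 = 9 = 3 × 3, composite.
So n = 4 is the smallest counterexample.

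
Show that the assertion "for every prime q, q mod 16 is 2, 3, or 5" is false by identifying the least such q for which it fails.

q = 7

A counterexample is any prime q such that the claim fails; we check each in order.
q = 2: 2 mod 16 = 2.
q = 3: 3 mod 16 = 3.
q = 5: 5 mod 16 = 5.
q = 7: 7 mod 16 = 7 — not in {2, 3, 5}.
Hence q = 7 is a counterexample.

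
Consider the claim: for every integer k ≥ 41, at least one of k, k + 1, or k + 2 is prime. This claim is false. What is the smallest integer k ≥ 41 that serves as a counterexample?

k = 44

Check each integer k ≥ 41 in order until k, k + 1, k + 2 are all composite.
k = 41: 41 is prime.
k = 42: 43 is prime.
k = 43: 43 is prime.
k = 44: 44 = 2 × 22; 45 = 3 × 15; 46 = 2 × 23 — all composite.
Hence k = 44 is a counterexample.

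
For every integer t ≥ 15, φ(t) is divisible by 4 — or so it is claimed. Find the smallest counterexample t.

t = 18

A counterexample is any integer t ≥ 15 such that φ(t) is not divisible by 4; we check each in order.
t = 15: φ(15) = 8; 8 mod 4 = 0.
t = 16: φ(16) = 8; 8 mod 4 = 0.
t = 17: φ(17) = 16; 16 mod 4 = 0.
t = 18: φ(18) = 6; 6 mod 4 = 2.
Hence t = 18 is a counterexample.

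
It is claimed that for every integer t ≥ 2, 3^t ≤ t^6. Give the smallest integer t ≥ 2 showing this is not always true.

t = 15

Check each integer t ≥ 2 in order until 3^t > t^6.
The first 13 eligible values, up to t = 14, all satisfy the conclusion.
t = 15: 3^t = 14348907 and t^6 = 11390625, so 14348907 > 11390625.
Thus t = 15 disproves the claim, and no smaller t works.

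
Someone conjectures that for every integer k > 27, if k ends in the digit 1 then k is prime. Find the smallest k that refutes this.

k = 51

For k = 31, 41 the conclusion holds.
k = 51: 51 ends in 1; 51 = 3 × 17, composite.
Thus k = 51 disproves the claim, and no smaller k works.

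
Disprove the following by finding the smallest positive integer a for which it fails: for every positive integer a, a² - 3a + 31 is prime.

a = 4

Check each positive integer a in order until a² - 3a + 31 is not prime.
For a = 1, 2, 3 the conclusion holds.
a = 4: a² - 3a + 31 = 35 = 5 × 7, composite.
So a = 4 is the smallest counterexample.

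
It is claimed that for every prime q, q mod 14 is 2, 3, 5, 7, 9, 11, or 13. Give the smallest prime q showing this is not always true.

q = 29

A counterexample is any prime q such that the claim fails; we check each in order.
For q = 2, 3, 5, 7, 11, 13, 17, 19, 23 the conclusion holds.
q = 29: 29 mod 14 = 1 — not in {2, 3, 5, 7, 9, 11, 13}.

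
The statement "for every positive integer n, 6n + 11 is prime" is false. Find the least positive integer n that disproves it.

n = 4

We need the least positive integer n for which 6n + 11 is not prime.
For n = 1, 2, 3 the conclusion holds.
n = 4: 6n + 11 = 35 = 5 × 7, composite.
Thus n = 4 disproves the claim, and no smaller n works.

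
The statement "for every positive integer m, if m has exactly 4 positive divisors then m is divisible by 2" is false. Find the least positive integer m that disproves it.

m = 6: τ(6) = 4; 6 mod 2 = 0.
m = 8: τ(8) = 4; 8 mod 2 = 0.
m = 10: τ(10) = 4; 10 mod 2 = 0.
m = 14: τ(14) = 4; 14 mod 2 = 0.
m = 15: τ(15) = 4; 15 mod 2 = 1.
Thus m = 15 disproves the claim, and no smaller m works.

m = 15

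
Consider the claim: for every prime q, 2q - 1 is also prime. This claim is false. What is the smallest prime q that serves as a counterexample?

Check each prime q in order until 2q - 1 is not prime.
For q = 2, 3 the conclusion holds.
q = 5: 2q - 1 = 9 = 3 × 3, not prime.

q = 5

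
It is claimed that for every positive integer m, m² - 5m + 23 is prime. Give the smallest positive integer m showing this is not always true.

m = 19

We need the least positive integer m for which m² - 5m + 23 is not prime.
The first 18 eligible values, up to m = 18, all satisfy the conclusion.
m = 19: m² - 5m + 23 = 289 = 17 × 17, composite.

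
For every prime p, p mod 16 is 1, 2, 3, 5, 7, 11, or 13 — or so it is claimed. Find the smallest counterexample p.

The first 10 eligible values, up to p = 29, all satisfy the conclusion.
p = 31: 31 mod 16 = 15 — not in {1, 2, 3, 5, 7, 11, 13}.

p = 31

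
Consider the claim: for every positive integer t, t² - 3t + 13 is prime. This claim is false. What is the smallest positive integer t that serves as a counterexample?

For t = 1, 2, 3, 4, …, 9, 10, 11 the conclusion holds.
t = 12: t² - 3t + 13 = 121 = 11 × 11, composite.
So t = 12 is the smallest counterexample.

t = 12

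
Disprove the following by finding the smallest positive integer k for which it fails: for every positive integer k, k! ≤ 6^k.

We need the least positive integer k for which k! > 6^k.
For k = 1, 2, 3, 4, …, 11, 12, 13 the conclusion holds.
k = 14: k! = 87178291200 and 6^k = 78364164096, so 87178291200 > 78364164096.
Thus k = 14 disproves the claim, and no smaller k works.

k = 14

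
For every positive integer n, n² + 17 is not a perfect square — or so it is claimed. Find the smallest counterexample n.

n = 8

For n = 1, 2, 3, 4, 5, 6, 7 the conclusion holds.
n = 8: 8² + 17 = 81 = 9², a perfect square.
So n = 8 is the smallest counterexample.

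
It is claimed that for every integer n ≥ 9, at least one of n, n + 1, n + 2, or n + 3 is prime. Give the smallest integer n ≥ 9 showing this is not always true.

n = 24

For n = 9, 10, 11, 12, …, 21, 22, 23 the conclusion holds.
n = 24: 24 = 2 × 12; 25 = 5 × 5; 26 = 2 × 13; 27 = 3 × 9 — all composite.
Thus n = 24 disproves the claim, and no smaller n works.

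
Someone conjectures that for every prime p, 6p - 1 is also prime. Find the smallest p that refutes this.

p = 11

The first 4 eligible values, up to p = 7, all satisfy the conclusion.
p = 11: 6p - 1 = 65 = 5 × 13, not prime.
Hence p = 11 is a counterexample.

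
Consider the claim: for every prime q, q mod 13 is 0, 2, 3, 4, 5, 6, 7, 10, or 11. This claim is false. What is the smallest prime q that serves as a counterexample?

q = 47

We need the least prime q for which the claim fails.
For q = 2, 3, 5, 7, …, 37, 41, 43 the conclusion holds.
q = 47: 47 mod 13 = 8 — not in {0, 2, 3, 4, 5, 6, 7, 10, 11}.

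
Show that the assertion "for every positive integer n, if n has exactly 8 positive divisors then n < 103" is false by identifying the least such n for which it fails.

For n = 24, 30, 40, 42, …, 78, 88, 102 the conclusion holds.
n = 104: τ(104) = 8; 104 ≥ 103.
Hence n = 104 is a counterexample.

n = 104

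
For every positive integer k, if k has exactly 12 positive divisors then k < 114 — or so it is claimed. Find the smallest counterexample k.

A counterexample is any positive integer k such that k has exactly 12 positive divisors but the claim fails; we check each in order.
k = 60: τ(60) = 12; 60 < 114.
k = 72: τ(72) = 12; 72 < 114.
k = 84: τ(84) = 12; 84 < 114.
k = 90: τ(90) = 12; 90 < 114.
k = 96: τ(96) = 12; 96 < 114.
k = 108: τ(108) = 12; 108 < 114.
k = 126: τ(126) = 12; 126 ≥ 114.
Thus k = 126 disproves the claim, and no smaller k works.

k = 126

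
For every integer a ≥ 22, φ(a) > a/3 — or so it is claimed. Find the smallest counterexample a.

For a = 22, 23 the conclusion holds.
a = 24: φ(24) = 8 and 24/3 = 8, so φ(24) ≤ 24/3.
Hence a = 24 is a counterexample.

a = 24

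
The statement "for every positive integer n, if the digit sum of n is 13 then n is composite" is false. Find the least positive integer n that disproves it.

For n = 49, 58 the conclusion holds.
n = 67: digit sum 13; 67 is prime, not composite.
Thus n = 67 disproves the claim, and no smaller n works.

n = 67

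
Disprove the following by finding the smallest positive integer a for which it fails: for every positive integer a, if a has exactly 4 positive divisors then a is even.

a = 15

A counterexample is any positive integer a such that a has exactly 4 positive divisors but a is odd; we check each in order.
For a = 6, 8, 10, 14 the conclusion holds.
a = 15: divisors of 15: 1, 3, 5, 15; 15 is odd.
Hence a = 15 is a counterexample.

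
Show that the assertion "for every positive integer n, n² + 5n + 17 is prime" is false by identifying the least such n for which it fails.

n = 8

Check each positive integer n in order until n² + 5n + 17 is not prime.
For n = 1, 2, 3, 4, 5, 6, 7 the conclusion holds.
n = 8: n² + 5n + 17 = 121 = 11 × 11, composite.
Hence n = 8 is a counterexample.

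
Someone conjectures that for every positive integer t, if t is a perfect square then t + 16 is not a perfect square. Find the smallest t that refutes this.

t = 1: 1 + 16 = 17, not a perfect square.
t = 4: 4 + 16 = 20, not a perfect square.
t = 9: 9 = 3² and 9 + 16 = 25 = 5².

t = 9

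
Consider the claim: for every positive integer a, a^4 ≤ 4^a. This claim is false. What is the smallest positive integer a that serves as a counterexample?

A counterexample is any positive integer a such that a^4 > 4^a; we check each in order.
For a = 1, 2 the conclusion holds.
a = 3: a^4 = 81 and 4^a = 64, so 81 > 64.
So a = 3 is the smallest counterexample.

a = 3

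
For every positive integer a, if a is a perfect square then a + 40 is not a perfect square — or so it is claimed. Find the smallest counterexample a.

For a = 1, 4 the conclusion holds.
a = 9: 9 = 3² and 9 + 40 = 49 = 7².
Hence a = 9 is a counterexample.

a = 9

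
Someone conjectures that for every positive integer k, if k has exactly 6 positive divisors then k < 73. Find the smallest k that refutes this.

For k = 12, 18, 20, 28, …, 52, 63, 68 the conclusion holds.
k = 75: τ(75) = 6; 75 ≥ 73.
So k = 75 is the smallest counterexample.

k = 75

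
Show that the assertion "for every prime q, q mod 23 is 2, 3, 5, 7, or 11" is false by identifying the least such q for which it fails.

For q = 2, 3, 5, 7, 11 the conclusion holds.
q = 13: 13 mod 23 = 13 — not in {2, 3, 5, 7, 11}.
Hence q = 13 is a counterexample.

q = 13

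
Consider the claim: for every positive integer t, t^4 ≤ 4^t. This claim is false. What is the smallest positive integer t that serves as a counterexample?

t = 3

A counterexample is any positive integer t such that t^4 > 4^t; we check each in order.
For t = 1, 2 the conclusion holds.
t = 3: t^4 = 81 and 4^t = 64, so 81 > 64.
Thus t = 3 disproves the claim, and no smaller t works.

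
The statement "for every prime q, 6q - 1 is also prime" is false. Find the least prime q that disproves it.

The first 4 eligible values, up to q = 7, all satisfy the conclusion.
q = 11: 6q - 1 = 65 = 5 × 13, not prime.

q = 11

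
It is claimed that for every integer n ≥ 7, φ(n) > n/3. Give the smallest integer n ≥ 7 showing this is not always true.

n = 12

We need the least integer n ≥ 7 for which the claim fails.
For n = 7, 8, 9, 10, 11 the conclusion holds.
n = 12: φ(12) = 4 and 12/3 = 4, so φ(12) ≤ 12/3.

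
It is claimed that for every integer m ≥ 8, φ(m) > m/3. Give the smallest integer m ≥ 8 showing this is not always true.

m = 12

m = 8: φ(8) = 4 and 8/3 = 8/3, so φ(8) > 8/3.
m = 9: φ(9) = 6 and 9/3 = 3, so φ(9) > 9/3.
m = 10: φ(10) = 4 and 10/3 = 10/3, so φ(10) > 10/3.
m = 11: φ(11) = 10 and 11/3 = 11/3, so φ(11) > 11/3.
m = 12: φ(12) = 4 and 12/3 = 4, so φ(12) ≤ 12/3.
So m = 12 is the smallest counterexample.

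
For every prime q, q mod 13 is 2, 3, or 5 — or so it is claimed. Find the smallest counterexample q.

q = 7

For q = 2, 3, 5 the conclusion holds.
q = 7: 7 mod 13 = 7 — not in {2, 3, 5}.
Thus q = 7 disproves the claim, and no smaller q works.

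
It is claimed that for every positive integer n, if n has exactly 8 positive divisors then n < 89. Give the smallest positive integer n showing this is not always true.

Check each positive integer n in order until n has exactly 8 positive divisors but the claim fails.
For n = 24, 30, 40, 42, 54, 56, 66, 70, 78, 88 the conclusion holds.
n = 102: τ(102) = 8; 102 ≥ 89.
Hence n = 102 is a counterexample.

n = 102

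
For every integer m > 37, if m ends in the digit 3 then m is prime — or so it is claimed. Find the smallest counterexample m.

We need the least integer m > 37 for which m ends in the digit 3 but m is not prime.
m = 43: 43 ends in 3 and is prime.
m = 53: 53 ends in 3 and is prime.
m = 63: 63 ends in 3; 63 = 3 × 21, composite.

m = 63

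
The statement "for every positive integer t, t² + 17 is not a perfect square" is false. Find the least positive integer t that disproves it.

We need the least positive integer t for which t² + 17 is a perfect square.
The first 7 eligible values, up to t = 7, all satisfy the conclusion.
t = 8: 8² + 17 = 81 = 9², a perfect square.
Hence t = 8 is a counterexample.

t = 8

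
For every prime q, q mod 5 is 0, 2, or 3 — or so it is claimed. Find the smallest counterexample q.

We need the least prime q for which the claim fails.
The first 4 eligible values, up to q = 7, all satisfy the conclusion.
q = 11: 11 mod 5 = 1 — not in {0, 2, 3}.
So q = 11 is the smallest counterexample.

q = 11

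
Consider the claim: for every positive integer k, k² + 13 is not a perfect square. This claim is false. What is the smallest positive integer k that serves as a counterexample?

k = 6

Check each positive integer k in order until k² + 13 is a perfect square.
For k = 1, 2, 3, 4, 5 the conclusion holds.
k = 6: 6² + 13 = 49 = 7², a perfect square.
So k = 6 is the smallest counterexample.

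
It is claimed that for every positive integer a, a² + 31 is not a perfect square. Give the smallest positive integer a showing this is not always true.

For a = 1, 2, 3, 4, …, 12, 13, 14 the conclusion holds.
a = 15: 15² + 31 = 256 = 16², a perfect square.
Thus a = 15 disproves the claim, and no smaller a works.

a = 15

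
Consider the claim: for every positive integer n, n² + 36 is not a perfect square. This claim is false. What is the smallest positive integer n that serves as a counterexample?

For n = 1, 2, 3, 4, 5, 6, 7 the conclusion holds.
n = 8: 8² + 36 = 100 = 10², a perfect square.

n = 8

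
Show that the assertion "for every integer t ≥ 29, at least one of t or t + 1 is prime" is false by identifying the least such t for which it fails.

t = 32

For t = 29, 30, 31 the conclusion holds.
t = 32: 32 = 2 × 16; 33 = 3 × 11 — both composite.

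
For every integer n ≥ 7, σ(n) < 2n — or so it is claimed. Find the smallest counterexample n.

Check each integer n ≥ 7 in order until the claim fails.
The first 5 eligible values, up to n = 11, all satisfy the conclusion.
n = 12: σ(12) = 28; 28 ≥ 24.
So n = 12 is the smallest counterexample.

n = 12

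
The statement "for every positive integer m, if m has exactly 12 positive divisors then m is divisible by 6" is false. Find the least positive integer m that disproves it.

A counterexample is any positive integer m such that m has exactly 12 positive divisors but m is not divisible by 6; we check each in order.
m = 60: τ(60) = 12; 60 mod 6 = 0.
m = 72: τ(72) = 12; 72 mod 6 = 0.
m = 84: τ(84) = 12; 84 mod 6 = 0.
m = 90: τ(90) = 12; 90 mod 6 = 0.
m = 96: τ(96) = 12; 96 mod 6 = 0.
m = 108: τ(108) = 12; 108 mod 6 = 0.
m = 126: τ(126) = 12; 126 mod 6 = 0.
m = 132: τ(132) = 12; 132 mod 6 = 0.
m = 140: τ(140) = 12; 140 mod 6 = 2.

m = 140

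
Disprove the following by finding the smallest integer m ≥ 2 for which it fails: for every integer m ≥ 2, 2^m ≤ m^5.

m = 23

Check each integer m ≥ 2 in order until 2^m > m^5.
For m = 2, 3, 4, 5, …, 20, 21, 22 the conclusion holds.
m = 23: 2^m = 8388608 and m^5 = 6436343, so 8388608 > 6436343.
So m = 23 is the smallest counterexample.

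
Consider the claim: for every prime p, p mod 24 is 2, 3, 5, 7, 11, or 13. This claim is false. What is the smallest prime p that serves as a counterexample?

p = 17

Check each prime p in order until the claim fails.
The first 6 eligible values, up to p = 13, all satisfy the conclusion.
p = 17: 17 mod 24 = 17 — not in {2, 3, 5, 7, 11, 13}.
Thus p = 17 disproves the claim, and no smaller p works.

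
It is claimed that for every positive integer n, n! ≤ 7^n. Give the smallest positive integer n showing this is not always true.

For n = 1, 2, 3, 4, …, 14, 15, 16 the conclusion holds.
n = 17: n! = 355687428096000 and 7^n = 232630513987207, so 355687428096000 > 232630513987207.

n = 17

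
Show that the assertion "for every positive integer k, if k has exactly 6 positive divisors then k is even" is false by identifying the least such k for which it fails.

k = 45

A counterexample is any positive integer k such that k has exactly 6 positive divisors but k is odd; we check each in order.
The first 6 eligible values, up to k = 44, all satisfy the conclusion.
k = 45: divisors of 45: 1, 3, 5, 9, 15, 45; 45 is odd.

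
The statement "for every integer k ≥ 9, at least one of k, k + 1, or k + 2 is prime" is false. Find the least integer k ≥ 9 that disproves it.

k = 14

k = 9: 11 is prime.
k = 10: 11 is prime.
k = 11: 11 is prime.
k = 12: 13 is prime.
k = 13: 13 is prime.
k = 14: 14 = 2 × 7; 15 = 3 × 5; 16 = 2 × 8 — all composite.
Thus k = 14 disproves the claim, and no smaller k works.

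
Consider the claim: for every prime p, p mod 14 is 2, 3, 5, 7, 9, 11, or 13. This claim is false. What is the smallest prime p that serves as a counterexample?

The first 9 eligible values, up to p = 23, all satisfy the conclusion.
p = 29: 29 mod 14 = 1 — not in {2, 3, 5, 7, 9, 11, 13}.

p = 29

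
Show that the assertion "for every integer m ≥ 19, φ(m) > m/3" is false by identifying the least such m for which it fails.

m = 24

We need the least integer m ≥ 19 for which the claim fails.
m = 19: φ(19) = 18 and 19/3 = 19/3, so φ(19) > 19/3.
m = 20: φ(20) = 8 and 20/3 = 20/3, so φ(20) > 20/3.
m = 21: φ(21) = 12 and 21/3 = 7, so φ(21) > 21/3.
m = 22: φ(22) = 10 and 22/3 = 22/3, so φ(22) > 22/3.
m = 23: φ(23) = 22 and 23/3 = 23/3, so φ(23) > 23/3.
m = 24: φ(24) = 8 and 24/3 = 8, so φ(24) ≤ 24/3.
Hence m = 24 is a counterexample.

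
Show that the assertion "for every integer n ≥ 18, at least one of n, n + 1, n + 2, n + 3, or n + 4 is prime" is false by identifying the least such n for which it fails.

A counterexample is any integer n ≥ 18 such that n, n + 1, n + 2, n + 3, n + 4 are all composite; we check each in order.
For n = 18, 19, 20, 21, 22, 23 the conclusion holds.
n = 24: 24 = 2 × 12; 25 = 5 × 5; 26 = 2 × 13; 27 = 3 × 9; 28 = 2 × 14 — all composite.

n = 24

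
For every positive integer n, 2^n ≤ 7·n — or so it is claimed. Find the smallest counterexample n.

We need the least positive integer n for which 2^n > 7·n.
For n = 1, 2, 3, 4, 5 the conclusion holds.
n = 6: 2^n = 64 and 7·n = 42, so 64 > 42.
Hence n = 6 is a counterexample.

n = 6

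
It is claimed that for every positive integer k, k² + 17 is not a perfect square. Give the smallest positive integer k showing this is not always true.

We need the least positive integer k for which k² + 17 is a perfect square.
The first 7 eligible values, up to k = 7, all satisfy the conclusion.
k = 8: 8² + 17 = 81 = 9², a perfect square.
So k = 8 is the smallest counterexample.

k = 8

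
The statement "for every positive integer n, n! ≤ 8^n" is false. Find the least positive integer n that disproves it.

n = 20

We need the least positive integer n for which n! > 8^n.
For n = 1, 2, 3, 4, …, 17, 18, 19 the conclusion holds.
n = 20: n! = 2432902008176640000 and 8^n = 1152921504606846976, so 2432902008176640000 > 1152921504606846976.
Thus n = 20 disproves the claim, and no smaller n works.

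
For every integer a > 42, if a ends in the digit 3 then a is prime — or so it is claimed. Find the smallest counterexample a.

A counterexample is any integer a > 42 such that a ends in the digit 3 but a is not prime; we check each in order.
For a = 43, 53 the conclusion holds.
a = 63: 63 ends in 3; 63 = 3 × 21, composite.
So a = 63 is the smallest counterexample.

a = 63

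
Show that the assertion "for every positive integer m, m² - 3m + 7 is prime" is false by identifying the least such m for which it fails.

m = 6

m = 1: m² - 3m + 7 = 5, prime.
m = 2: m² - 3m + 7 = 5, prime.
m = 3: m² - 3m + 7 = 7, prime.
m = 4: m² - 3m + 7 = 11, prime.
m = 5: m² - 3m + 7 = 17, prime.
m = 6: m² - 3m + 7 = 25 = 5 × 5, composite.
Thus m = 6 disproves the claim, and no smaller m works.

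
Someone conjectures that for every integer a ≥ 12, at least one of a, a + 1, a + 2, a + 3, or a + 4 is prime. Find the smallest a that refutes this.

a = 24

A counterexample is any integer a ≥ 12 such that a, a + 1, a + 2, a + 3, a + 4 are all composite; we check each in order.
For a = 12, 13, 14, 15, …, 21, 22, 23 the conclusion holds.
a = 24: 24 = 2 × 12; 25 = 5 × 5; 26 = 2 × 13; 27 = 3 × 9; 28 = 2 × 14 — all composite.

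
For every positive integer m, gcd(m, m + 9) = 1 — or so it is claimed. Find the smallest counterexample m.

m = 3

A counterexample is any positive integer m such that gcd(m, m + 9) > 1; we check each in order.
m = 1: gcd(1, 10) = 1.
m = 2: gcd(2, 11) = 1.
m = 3: gcd(3, 12) = 3.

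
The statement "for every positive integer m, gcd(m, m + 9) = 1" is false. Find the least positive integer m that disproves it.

We need the least positive integer m for which gcd(m, m + 9) > 1.
For m = 1, 2 the conclusion holds.
m = 3: gcd(3, 12) = 3.
Hence m = 3 is a counterexample.

m = 3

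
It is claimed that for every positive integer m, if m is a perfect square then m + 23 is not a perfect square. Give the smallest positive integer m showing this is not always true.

m = 121

We need the least positive integer m for which m is a perfect square but m + 23 is a perfect square.
For m = 1, 4, 9, 16, 25, 36, 49, 64, 81, 100 the conclusion holds.
m = 121: 121 = 11² and 121 + 23 = 144 = 12².
Thus m = 121 disproves the claim, and no smaller m works.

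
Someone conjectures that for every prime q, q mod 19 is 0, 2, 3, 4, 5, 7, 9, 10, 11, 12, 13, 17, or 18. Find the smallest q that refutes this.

We need the least prime q for which the claim fails.
The first 15 eligible values, up to q = 47, all satisfy the conclusion.
q = 53: 53 mod 19 = 15 — not in {0, 2, 3, 4, 5, 7, 9, 10, 11, 12, 13, 17, 18}.
Thus q = 53 disproves the claim, and no smaller q works.

q = 53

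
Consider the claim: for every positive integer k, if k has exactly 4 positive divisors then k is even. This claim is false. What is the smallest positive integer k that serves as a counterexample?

The first 4 eligible values, up to k = 14, all satisfy the conclusion.
k = 15: divisors of 15: 1, 3, 5, 15; 15 is odd.
So k = 15 is the smallest counterexample.

k = 15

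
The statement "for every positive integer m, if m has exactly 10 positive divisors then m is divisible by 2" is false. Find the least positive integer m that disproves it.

m = 405

For m = 48, 80, 112, 162, 176, 208, 272, 304, 368 the conclusion holds.
m = 405: τ(405) = 10; 405 mod 2 = 1.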